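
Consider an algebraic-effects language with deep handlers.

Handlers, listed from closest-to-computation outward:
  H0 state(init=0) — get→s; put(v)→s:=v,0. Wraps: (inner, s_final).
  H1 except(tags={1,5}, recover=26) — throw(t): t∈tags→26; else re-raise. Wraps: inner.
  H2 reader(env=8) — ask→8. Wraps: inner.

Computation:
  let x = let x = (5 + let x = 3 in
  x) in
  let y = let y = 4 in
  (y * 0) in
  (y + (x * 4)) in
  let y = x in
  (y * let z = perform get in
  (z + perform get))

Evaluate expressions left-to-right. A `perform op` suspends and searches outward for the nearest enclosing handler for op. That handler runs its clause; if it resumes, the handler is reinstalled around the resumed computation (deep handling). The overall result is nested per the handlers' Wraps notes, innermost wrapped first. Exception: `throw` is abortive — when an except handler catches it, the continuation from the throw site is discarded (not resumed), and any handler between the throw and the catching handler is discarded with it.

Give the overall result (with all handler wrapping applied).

Answer: (0, 0)

Working:
get @ H0 ⇒ 0
get @ H0 ⇒ 0
H0 returns (0, 0)
H1 returns (0, 0)
H2 returns (0, 0)
= (0, 0)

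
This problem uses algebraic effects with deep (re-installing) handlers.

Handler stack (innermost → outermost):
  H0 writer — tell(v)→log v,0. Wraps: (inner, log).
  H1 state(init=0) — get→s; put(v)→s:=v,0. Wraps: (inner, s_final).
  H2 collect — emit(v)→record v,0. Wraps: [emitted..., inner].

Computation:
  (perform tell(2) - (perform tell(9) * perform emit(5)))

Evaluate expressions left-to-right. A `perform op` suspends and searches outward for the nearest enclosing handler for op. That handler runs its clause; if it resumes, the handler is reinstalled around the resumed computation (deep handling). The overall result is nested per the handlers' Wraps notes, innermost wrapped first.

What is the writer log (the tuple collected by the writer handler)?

Working:
tell(2) @ H0 ⇒ log+=2
tell(9) @ H0 ⇒ log+=9
emit(5) @ H2 ⇒ out+=5
H0 returns (0, (2, 9))
H1 returns ((0, (2, 9)), 0)
H2 returns [5, ((0, (2, 9)), 0)]
= [5, ((0, (2, 9)), 0)]

Answer: (2, 9)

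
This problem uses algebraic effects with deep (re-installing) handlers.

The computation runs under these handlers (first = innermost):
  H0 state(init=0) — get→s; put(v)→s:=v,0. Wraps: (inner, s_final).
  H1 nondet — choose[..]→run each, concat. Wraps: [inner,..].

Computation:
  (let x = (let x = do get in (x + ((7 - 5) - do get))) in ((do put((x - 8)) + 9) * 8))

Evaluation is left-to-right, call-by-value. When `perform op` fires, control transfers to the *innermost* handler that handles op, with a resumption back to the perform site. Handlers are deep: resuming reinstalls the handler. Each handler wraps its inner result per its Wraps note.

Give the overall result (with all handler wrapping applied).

Step-by-step:
get @ H0 ⇒ 0
get @ H0 ⇒ 0
put(-6) @ H0 ⇒ s:=-6
H0 returns (72, -6)
H1 returns [(72, -6)]
= [(72, -6)]

Answer: [(72, -6)]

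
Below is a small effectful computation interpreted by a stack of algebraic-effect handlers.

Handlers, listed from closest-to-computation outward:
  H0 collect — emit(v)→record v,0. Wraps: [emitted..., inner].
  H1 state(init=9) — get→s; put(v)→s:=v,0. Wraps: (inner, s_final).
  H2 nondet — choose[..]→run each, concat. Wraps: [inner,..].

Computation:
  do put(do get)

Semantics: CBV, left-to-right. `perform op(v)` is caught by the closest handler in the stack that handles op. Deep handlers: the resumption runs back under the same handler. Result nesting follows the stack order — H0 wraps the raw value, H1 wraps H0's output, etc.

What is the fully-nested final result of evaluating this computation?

Answer: [([0], 9)]

Evaluation trace:
get @ H1 ⇒ 9
put(9) @ H1 ⇒ s:=9
H0 returns [0]
H1 returns ([0], 9)
H2 returns [([0], 9)]
= [([0], 9)]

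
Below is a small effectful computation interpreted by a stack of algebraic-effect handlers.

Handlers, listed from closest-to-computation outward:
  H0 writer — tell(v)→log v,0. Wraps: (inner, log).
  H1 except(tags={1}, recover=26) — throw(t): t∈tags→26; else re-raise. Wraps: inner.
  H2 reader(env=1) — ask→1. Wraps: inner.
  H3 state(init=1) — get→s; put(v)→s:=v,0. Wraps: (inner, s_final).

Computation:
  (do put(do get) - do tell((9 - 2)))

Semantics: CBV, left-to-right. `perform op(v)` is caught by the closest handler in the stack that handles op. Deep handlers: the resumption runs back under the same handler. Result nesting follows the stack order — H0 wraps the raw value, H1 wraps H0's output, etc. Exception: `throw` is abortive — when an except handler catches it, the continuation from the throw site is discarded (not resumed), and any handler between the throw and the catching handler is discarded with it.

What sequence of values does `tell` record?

Answer: (7)

Working:
get @ H3 ⇒ 1
put(1) @ H3 ⇒ s:=1
tell(7) @ H0 ⇒ log+=7
H0 returns (0, (7))
H1 returns (0, (7))
H2 returns (0, (7))
H3 returns ((0, (7)), 1)
= ((0, (7)), 1)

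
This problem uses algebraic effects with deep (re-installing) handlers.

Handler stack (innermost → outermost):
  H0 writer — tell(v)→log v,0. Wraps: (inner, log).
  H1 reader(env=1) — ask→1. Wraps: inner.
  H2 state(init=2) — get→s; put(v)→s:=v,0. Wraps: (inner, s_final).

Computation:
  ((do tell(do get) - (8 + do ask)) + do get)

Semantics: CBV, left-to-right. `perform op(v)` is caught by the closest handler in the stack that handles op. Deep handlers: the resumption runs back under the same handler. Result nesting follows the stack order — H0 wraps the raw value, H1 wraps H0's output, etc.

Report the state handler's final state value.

Answer: 2

Step-by-step:
get @ H2 ⇒ 2
tell(2) @ H0 ⇒ log+=2
ask @ H1 ⇒ 1
get @ H2 ⇒ 2
H0 returns (-7, (2))
H1 returns (-7, (2))
H2 returns ((-7, (2)), 2)
= ((-7, (2)), 2)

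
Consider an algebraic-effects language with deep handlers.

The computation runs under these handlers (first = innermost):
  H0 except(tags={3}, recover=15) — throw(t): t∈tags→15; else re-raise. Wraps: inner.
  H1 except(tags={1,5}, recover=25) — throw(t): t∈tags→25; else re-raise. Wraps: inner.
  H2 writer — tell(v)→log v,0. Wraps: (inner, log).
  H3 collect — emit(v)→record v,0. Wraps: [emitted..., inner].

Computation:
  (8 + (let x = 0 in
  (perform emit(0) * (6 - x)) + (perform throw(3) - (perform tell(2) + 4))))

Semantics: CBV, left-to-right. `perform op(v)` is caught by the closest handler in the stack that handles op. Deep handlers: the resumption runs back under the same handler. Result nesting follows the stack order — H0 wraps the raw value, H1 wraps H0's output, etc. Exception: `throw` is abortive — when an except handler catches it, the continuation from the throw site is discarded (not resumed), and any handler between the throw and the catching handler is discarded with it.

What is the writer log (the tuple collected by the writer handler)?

Answer: ()

Step-by-step:
emit(0) @ H3 ⇒ out+=0
throw(3) @ H0 caught ⇒ 15
H1 returns 15
H2 returns (15, ())
H3 returns [0, (15, ())]
= [0, (15, ())]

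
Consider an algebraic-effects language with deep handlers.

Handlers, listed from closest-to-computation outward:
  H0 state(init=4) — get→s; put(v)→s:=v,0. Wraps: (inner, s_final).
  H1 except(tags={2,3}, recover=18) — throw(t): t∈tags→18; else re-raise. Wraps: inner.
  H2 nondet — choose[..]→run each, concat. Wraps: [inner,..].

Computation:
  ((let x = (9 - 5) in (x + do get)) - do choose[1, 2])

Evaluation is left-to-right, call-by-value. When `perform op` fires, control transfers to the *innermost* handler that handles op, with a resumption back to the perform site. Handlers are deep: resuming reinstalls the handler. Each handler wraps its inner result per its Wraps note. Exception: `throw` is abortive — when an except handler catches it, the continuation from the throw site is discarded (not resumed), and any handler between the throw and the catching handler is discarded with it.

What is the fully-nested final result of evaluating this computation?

Answer: [(7, 4), (6, 4)]

Working:
get @ H0 ⇒ 4
choose[1, 2] @ H2
  branch[0] choose=1:
    H0 returns (7, 4)
    H1 returns (7, 4)
    H2 returns [(7, 4)]
  branch[1] choose=2:
    H0 returns (6, 4)
    H1 returns (6, 4)
    H2 returns [(6, 4)]
= [(7, 4), (6, 4)]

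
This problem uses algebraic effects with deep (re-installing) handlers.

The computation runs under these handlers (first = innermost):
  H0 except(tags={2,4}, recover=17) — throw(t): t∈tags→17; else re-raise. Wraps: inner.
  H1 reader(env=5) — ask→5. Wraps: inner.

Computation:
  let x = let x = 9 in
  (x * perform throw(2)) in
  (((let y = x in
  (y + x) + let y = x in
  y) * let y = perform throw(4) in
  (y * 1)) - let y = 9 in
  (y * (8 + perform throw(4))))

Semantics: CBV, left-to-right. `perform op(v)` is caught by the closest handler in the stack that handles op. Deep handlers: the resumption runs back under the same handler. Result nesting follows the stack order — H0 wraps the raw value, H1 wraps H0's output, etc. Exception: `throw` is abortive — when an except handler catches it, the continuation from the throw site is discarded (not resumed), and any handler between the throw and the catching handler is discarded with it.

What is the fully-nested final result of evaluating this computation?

Answer: 17

Working:
throw(2) @ H0 caught ⇒ 17
H1 returns 17
= 17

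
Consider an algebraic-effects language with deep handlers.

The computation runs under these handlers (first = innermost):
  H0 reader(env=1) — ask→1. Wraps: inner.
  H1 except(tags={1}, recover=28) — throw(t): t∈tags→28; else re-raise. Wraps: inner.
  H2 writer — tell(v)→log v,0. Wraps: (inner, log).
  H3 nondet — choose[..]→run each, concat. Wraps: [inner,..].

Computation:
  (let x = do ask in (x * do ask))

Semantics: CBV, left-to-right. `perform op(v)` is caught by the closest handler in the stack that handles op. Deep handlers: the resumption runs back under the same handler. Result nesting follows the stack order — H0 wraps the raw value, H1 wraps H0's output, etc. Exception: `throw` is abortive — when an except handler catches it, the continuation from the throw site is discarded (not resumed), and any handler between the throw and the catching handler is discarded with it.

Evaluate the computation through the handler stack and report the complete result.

Evaluation trace:
ask @ H0 ⇒ 1
ask @ H0 ⇒ 1
H0 returns 1
H1 returns 1
H2 returns (1, ())
H3 returns [(1, ())]
= [(1, ())]

Answer: [(1, ())]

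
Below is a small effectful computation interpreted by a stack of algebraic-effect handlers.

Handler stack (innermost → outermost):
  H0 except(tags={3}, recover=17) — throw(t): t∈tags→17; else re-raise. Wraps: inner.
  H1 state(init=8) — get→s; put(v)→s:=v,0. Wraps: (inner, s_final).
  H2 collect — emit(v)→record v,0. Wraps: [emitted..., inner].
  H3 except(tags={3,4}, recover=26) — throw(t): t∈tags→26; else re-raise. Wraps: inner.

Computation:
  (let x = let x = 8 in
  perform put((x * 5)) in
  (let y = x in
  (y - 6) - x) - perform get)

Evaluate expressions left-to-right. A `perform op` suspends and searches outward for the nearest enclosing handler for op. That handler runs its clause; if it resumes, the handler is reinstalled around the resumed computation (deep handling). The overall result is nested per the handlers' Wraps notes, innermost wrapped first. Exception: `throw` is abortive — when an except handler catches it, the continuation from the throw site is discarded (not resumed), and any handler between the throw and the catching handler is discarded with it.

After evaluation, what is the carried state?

Answer: 40

Evaluation trace:
put(40) @ H1 ⇒ s:=40
get @ H1 ⇒ 40
H0 returns -46
H1 returns (-46, 40)
H2 returns [(-46, 40)]
H3 returns [(-46, 40)]
= [(-46, 40)]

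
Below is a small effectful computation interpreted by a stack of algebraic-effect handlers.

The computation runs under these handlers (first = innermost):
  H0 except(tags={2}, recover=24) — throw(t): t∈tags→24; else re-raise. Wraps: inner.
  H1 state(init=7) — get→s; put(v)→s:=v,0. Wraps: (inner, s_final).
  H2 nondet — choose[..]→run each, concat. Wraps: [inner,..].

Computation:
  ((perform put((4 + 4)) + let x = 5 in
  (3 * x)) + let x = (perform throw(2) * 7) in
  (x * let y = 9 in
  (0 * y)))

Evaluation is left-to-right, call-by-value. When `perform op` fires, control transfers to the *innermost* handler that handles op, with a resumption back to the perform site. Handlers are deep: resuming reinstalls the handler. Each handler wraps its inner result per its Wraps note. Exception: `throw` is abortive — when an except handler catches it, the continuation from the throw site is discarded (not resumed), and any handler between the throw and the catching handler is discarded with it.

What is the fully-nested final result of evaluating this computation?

Step-by-step:
put(8) @ H1 ⇒ s:=8
throw(2) @ H0 caught ⇒ 24
H1 returns (24, 8)
H2 returns [(24, 8)]
= [(24, 8)]

Answer: [(24, 8)]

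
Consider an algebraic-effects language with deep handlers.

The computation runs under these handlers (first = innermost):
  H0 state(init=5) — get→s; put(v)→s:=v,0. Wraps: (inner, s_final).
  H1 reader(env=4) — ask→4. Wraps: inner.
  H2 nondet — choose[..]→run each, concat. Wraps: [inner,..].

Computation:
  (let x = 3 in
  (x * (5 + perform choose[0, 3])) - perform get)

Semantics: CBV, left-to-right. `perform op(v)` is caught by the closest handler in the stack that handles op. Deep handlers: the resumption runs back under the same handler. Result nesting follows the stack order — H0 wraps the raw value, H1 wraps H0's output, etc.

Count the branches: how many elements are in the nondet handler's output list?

Answer: 2

Evaluation trace:
choose[0, 3] @ H2
  branch[0] choose=0:
    get @ H0 ⇒ 5
    H0 returns (10, 5)
    H1 returns (10, 5)
    H2 returns [(10, 5)]
  branch[1] choose=3:
    get @ H0 ⇒ 5
    H0 returns (19, 5)
    H1 returns (19, 5)
    H2 returns [(19, 5)]
= [(10, 5), (19, 5)]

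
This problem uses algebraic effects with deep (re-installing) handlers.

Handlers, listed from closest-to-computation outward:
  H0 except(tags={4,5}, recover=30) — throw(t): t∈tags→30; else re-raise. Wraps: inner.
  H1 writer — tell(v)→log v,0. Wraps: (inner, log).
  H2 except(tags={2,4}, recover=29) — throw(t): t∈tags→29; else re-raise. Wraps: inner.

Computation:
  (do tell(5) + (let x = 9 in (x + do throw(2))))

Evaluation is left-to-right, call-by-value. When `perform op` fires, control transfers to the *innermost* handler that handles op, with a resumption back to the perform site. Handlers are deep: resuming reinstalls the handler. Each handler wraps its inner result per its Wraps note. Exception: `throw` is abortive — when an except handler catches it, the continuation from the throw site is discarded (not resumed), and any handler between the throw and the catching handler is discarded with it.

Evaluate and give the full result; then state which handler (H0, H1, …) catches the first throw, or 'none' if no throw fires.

Evaluation trace:
tell(5) @ H1 ⇒ log+=5
throw(2) @ H0 re-raised
throw(2) @ H2 caught ⇒ 29
= 29

Answer: 29 ; first throw caught by: H2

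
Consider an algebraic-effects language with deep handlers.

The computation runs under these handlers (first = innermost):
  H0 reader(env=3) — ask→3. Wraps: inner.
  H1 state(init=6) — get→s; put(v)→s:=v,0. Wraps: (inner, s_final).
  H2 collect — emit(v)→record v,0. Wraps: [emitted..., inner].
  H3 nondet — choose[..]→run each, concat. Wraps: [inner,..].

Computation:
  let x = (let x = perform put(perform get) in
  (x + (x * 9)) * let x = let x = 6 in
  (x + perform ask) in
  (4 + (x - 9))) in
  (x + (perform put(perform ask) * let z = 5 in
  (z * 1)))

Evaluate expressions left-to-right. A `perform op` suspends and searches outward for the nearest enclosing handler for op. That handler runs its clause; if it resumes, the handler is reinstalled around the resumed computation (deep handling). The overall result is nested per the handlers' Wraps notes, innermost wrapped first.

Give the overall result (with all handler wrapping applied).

Answer: [[(0, 3)]]

Evaluation trace:
get @ H1 ⇒ 6
put(6) @ H1 ⇒ s:=6
ask @ H0 ⇒ 3
ask @ H0 ⇒ 3
put(3) @ H1 ⇒ s:=3
H0 returns 0
H1 returns (0, 3)
H2 returns [(0, 3)]
H3 returns [[(0, 3)]]
= [[(0, 3)]]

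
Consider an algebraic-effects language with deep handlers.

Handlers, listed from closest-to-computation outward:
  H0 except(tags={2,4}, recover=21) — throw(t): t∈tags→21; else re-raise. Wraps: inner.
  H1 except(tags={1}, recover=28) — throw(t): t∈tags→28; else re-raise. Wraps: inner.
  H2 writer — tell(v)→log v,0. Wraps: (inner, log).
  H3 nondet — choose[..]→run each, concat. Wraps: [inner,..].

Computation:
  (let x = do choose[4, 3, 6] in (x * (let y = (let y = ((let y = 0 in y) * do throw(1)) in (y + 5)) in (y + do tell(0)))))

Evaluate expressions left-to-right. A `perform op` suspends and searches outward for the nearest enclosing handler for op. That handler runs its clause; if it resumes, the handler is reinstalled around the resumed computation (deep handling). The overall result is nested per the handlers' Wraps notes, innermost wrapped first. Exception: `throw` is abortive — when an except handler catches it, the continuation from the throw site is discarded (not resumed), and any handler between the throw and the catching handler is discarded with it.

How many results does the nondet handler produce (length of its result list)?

Evaluation trace:
choose[4, 3, 6] @ H3
  branch[0] choose=4:
    throw(1) @ H0 re-raised
    throw(1) @ H1 caught ⇒ 28
    H2 returns (28, ())
    H3 returns [(28, ())]
  branch[1] choose=3:
    throw(1) @ H0 re-raised
    throw(1) @ H1 caught ⇒ 28
    H2 returns (28, ())
    H3 returns [(28, ())]
  branch[2] choose=6:
    throw(1) @ H0 re-raised
    throw(1) @ H1 caught ⇒ 28
    H2 returns (28, ())
    H3 returns [(28, ())]
= [(28, ()), (28, ()), (28, ())]

Answer: 3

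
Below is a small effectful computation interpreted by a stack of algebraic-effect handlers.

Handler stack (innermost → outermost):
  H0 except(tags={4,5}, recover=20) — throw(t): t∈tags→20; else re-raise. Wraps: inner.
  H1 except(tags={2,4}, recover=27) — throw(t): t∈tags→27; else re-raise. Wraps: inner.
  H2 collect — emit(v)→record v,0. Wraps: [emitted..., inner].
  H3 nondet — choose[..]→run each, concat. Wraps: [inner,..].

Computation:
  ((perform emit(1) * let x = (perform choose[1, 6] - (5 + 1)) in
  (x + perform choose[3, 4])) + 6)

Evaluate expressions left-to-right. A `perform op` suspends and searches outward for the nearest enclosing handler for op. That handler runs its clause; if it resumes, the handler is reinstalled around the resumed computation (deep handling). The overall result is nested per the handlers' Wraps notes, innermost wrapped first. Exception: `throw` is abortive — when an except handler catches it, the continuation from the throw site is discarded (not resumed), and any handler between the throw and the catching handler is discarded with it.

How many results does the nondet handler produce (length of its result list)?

Answer: 4

Step-by-step:
emit(1) @ H2 ⇒ out+=1
choose[1, 6] @ H3
  branch[0] choose=1:
    choose[3, 4] @ H3
      branch[0] choose=3:
        H0 returns 6
        H1 returns 6
        H2 returns [1, 6]
        H3 returns [[1, 6]]
      branch[1] choose=4:
        H0 returns 6
        H1 returns 6
        H2 returns [1, 6]
        H3 returns [[1, 6]]
  branch[1] choose=6:
    choose[3, 4] @ H3
      branch[0] choose=3:
        H0 returns 6
        H1 returns 6
        H2 returns [1, 6]
        H3 returns [[1, 6]]
      branch[1] choose=4:
        H0 returns 6
        H1 returns 6
        H2 returns [1, 6]
        H3 returns [[1, 6]]
= [[1, 6], [1, 6], [1, 6], [1, 6]]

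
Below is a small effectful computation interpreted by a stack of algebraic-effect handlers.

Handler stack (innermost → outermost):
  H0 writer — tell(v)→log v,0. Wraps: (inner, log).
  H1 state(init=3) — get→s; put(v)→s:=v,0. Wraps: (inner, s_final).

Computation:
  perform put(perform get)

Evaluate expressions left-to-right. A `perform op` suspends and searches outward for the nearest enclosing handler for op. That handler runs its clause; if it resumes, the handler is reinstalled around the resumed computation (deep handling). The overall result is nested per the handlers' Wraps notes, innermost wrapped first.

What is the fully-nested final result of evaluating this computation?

Answer: ((0, ()), 3)

Step-by-step:
get @ H1 ⇒ 3
put(3) @ H1 ⇒ s:=3
H0 returns (0, ())
H1 returns ((0, ()), 3)
= ((0, ()), 3)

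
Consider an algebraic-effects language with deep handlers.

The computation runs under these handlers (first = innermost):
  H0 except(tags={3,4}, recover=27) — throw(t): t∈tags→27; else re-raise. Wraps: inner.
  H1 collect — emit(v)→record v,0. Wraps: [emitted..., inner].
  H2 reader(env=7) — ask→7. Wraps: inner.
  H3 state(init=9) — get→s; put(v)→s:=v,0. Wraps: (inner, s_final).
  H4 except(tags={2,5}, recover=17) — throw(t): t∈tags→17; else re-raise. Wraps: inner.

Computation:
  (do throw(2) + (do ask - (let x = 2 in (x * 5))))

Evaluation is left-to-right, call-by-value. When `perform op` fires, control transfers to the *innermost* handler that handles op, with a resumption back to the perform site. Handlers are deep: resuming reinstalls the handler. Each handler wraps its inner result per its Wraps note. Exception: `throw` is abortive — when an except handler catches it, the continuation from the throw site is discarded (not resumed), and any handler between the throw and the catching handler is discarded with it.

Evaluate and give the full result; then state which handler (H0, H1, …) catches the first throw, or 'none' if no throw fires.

Answer: 17 ; first throw caught by: H4

Step-by-step:
throw(2) @ H0 re-raised
throw(2) @ H4 caught ⇒ 17
= 17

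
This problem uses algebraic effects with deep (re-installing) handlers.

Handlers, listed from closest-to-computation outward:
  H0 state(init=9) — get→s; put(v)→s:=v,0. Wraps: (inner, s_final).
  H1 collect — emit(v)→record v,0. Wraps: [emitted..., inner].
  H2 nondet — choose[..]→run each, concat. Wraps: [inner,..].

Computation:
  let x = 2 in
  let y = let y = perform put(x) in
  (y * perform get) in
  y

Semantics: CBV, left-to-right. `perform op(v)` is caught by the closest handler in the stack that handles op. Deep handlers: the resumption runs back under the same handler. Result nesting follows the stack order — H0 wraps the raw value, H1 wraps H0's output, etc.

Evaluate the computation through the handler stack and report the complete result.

Answer: [[(0, 2)]]

Working:
put(2) @ H0 ⇒ s:=2
get @ H0 ⇒ 2
H0 returns (0, 2)
H1 returns [(0, 2)]
H2 returns [[(0, 2)]]
= [[(0, 2)]]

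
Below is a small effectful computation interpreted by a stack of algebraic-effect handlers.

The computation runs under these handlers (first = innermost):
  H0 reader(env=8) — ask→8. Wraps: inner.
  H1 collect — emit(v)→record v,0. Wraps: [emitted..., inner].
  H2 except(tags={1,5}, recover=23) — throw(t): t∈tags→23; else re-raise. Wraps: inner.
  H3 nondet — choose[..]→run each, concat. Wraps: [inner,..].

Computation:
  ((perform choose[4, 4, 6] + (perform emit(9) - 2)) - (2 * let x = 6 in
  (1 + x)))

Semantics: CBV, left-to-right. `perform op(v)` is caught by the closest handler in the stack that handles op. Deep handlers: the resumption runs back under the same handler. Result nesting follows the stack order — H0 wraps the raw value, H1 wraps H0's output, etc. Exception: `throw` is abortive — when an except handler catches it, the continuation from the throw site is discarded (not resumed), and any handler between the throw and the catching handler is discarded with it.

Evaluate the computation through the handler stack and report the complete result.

Working:
choose[4, 4, 6] @ H3
  branch[0] choose=4:
    emit(9) @ H1 ⇒ out+=9
    H0 returns -12
    H1 returns [9, -12]
    H2 returns [9, -12]
    H3 returns [[9, -12]]
  branch[1] choose=4:
    emit(9) @ H1 ⇒ out+=9
    H0 returns -12
    H1 returns [9, -12]
    H2 returns [9, -12]
    H3 returns [[9, -12]]
  branch[2] choose=6:
    emit(9) @ H1 ⇒ out+=9
    H0 returns -10
    H1 returns [9, -10]
    H2 returns [9, -10]
    H3 returns [[9, -10]]
= [[9, -12], [9, -12], [9, -10]]

Answer: [[9, -12], [9, -12], [9, -10]]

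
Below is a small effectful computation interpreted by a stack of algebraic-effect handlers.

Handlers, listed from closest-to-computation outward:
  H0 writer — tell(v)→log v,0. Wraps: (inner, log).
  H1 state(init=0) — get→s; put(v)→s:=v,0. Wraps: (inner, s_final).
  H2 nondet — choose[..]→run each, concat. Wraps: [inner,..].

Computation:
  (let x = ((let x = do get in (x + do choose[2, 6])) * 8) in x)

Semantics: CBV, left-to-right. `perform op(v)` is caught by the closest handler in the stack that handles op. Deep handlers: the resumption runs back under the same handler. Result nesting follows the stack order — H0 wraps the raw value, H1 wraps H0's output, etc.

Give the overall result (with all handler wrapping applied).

Step-by-step:
get @ H1 ⇒ 0
choose[2, 6] @ H2
  branch[0] choose=2:
    H0 returns (16, ())
    H1 returns ((16, ()), 0)
    H2 returns [((16, ()), 0)]
  branch[1] choose=6:
    H0 returns (48, ())
    H1 returns ((48, ()), 0)
    H2 returns [((48, ()), 0)]
= [((16, ()), 0), ((48, ()), 0)]

Answer: [((16, ()), 0), ((48, ()), 0)]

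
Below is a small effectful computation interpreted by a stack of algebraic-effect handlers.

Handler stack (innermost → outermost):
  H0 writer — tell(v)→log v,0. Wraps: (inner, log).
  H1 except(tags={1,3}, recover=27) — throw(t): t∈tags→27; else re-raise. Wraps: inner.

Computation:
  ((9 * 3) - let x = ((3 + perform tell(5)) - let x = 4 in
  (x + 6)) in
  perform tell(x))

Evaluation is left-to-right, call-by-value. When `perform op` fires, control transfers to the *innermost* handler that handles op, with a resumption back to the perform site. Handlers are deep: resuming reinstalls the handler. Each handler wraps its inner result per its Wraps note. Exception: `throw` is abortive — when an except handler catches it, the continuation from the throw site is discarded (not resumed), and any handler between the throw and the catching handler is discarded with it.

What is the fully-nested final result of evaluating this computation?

Answer: (27, (5, -7))

Step-by-step:
tell(5) @ H0 ⇒ log+=5
tell(-7) @ H0 ⇒ log+=-7
H0 returns (27, (5, -7))
H1 returns (27, (5, -7))
= (27, (5, -7))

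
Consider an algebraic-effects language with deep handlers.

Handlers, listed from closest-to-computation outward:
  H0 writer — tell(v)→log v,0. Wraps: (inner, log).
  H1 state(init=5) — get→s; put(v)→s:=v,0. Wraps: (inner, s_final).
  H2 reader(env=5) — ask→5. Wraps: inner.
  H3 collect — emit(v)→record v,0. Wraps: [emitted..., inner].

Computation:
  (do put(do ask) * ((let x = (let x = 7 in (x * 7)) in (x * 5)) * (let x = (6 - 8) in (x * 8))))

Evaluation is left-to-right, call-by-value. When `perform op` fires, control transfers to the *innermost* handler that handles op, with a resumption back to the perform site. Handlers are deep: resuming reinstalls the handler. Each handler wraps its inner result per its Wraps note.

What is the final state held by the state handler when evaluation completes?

Evaluation trace:
ask @ H2 ⇒ 5
put(5) @ H1 ⇒ s:=5
H0 returns (0, ())
H1 returns ((0, ()), 5)
H2 returns ((0, ()), 5)
H3 returns [((0, ()), 5)]
= [((0, ()), 5)]

Answer: 5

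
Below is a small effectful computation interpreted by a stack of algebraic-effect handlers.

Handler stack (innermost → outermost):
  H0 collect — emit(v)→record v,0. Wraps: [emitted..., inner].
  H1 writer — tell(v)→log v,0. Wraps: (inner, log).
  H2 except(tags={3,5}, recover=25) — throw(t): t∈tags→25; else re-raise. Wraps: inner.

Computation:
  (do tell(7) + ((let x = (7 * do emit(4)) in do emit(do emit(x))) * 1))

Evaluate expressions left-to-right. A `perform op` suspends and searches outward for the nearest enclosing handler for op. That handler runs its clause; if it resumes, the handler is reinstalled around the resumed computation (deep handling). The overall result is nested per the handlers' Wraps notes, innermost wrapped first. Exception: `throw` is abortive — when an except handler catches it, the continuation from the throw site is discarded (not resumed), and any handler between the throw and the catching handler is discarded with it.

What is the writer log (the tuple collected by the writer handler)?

Answer: (7)

Step-by-step:
tell(7) @ H1 ⇒ log+=7
emit(4) @ H0 ⇒ out+=4
emit(0) @ H0 ⇒ out+=0
emit(0) @ H0 ⇒ out+=0
H0 returns [4, 0, 0, 0]
H1 returns ([4, 0, 0, 0], (7))
H2 returns ([4, 0, 0, 0], (7))
= ([4, 0, 0, 0], (7))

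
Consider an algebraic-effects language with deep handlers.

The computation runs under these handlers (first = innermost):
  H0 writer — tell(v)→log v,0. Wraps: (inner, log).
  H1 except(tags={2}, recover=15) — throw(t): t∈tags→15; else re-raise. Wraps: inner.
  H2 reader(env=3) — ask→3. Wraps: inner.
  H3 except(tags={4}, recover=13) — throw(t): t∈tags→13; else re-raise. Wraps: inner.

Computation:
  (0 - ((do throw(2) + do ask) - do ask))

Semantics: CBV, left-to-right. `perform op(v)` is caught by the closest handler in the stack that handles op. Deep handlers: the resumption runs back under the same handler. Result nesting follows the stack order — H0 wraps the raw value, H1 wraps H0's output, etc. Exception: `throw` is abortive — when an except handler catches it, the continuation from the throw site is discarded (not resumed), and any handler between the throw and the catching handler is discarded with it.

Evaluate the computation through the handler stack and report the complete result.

Answer: 15

Evaluation trace:
throw(2) @ H1 caught ⇒ 15
H2 returns 15
H3 returns 15
= 15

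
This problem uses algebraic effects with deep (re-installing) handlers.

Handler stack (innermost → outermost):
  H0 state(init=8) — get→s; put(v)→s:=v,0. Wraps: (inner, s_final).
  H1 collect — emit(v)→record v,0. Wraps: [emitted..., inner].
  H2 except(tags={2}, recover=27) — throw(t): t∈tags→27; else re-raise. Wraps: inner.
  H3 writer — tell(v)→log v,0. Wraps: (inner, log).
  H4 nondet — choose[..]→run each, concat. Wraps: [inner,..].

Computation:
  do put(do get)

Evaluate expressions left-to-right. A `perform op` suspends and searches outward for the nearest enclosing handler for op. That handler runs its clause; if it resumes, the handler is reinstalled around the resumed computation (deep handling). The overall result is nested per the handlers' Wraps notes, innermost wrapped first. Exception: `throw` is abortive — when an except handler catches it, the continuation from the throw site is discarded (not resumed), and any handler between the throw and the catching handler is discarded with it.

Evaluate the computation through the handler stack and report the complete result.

Answer: [([(0, 8)], ())]

Evaluation trace:
get @ H0 ⇒ 8
put(8) @ H0 ⇒ s:=8
H0 returns (0, 8)
H1 returns [(0, 8)]
H2 returns [(0, 8)]
H3 returns ([(0, 8)], ())
H4 returns [([(0, 8)], ())]
= [([(0, 8)], ())]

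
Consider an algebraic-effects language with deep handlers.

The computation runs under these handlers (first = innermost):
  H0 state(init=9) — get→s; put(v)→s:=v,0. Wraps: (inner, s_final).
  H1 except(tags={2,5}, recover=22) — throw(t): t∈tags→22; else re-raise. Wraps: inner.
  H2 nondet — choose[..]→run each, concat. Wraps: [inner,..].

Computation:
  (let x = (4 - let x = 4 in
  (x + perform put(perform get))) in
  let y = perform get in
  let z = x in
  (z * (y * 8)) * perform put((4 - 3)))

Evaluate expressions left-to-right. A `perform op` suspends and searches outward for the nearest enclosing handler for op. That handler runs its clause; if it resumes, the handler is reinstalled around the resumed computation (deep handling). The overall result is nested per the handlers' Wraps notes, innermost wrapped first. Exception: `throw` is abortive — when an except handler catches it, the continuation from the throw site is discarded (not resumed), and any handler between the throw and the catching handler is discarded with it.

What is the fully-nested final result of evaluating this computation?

Step-by-step:
get @ H0 ⇒ 9
put(9) @ H0 ⇒ s:=9
get @ H0 ⇒ 9
put(1) @ H0 ⇒ s:=1
H0 returns (0, 1)
H1 returns (0, 1)
H2 returns [(0, 1)]
= [(0, 1)]

Answer: [(0, 1)]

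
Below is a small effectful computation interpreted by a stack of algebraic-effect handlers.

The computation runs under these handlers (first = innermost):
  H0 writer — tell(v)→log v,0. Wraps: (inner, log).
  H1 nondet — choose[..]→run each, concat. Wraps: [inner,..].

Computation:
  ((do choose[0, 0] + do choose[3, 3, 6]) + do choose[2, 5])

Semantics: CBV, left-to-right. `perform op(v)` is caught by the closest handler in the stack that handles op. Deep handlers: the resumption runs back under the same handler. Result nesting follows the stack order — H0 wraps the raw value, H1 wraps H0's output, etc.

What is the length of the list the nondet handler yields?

Answer: 12

Working:
choose[0, 0] @ H1
  branch[0] choose=0:
    choose[3, 3, 6] @ H1
      branch[0] choose=3:
        choose[2, 5] @ H1
          branch[0] choose=2:
            H0 returns (5, ())
            H1 returns [(5, ())]
          branch[1] choose=5:
            H0 returns (8, ())
            H1 returns [(8, ())]
      branch[1] choose=3:
        choose[2, 5] @ H1
          branch[0] choose=2:
            H0 returns (5, ())
            H1 returns [(5, ())]
          branch[1] choose=5:
            H0 returns (8, ())
            H1 returns [(8, ())]
      branch[2] choose=6:
        choose[2, 5] @ H1
          branch[0] choose=2:
            H0 returns (8, ())
            H1 returns [(8, ())]
          branch[1] choose=5:
            H0 returns (11, ())
            H1 returns [(11, ())]
  branch[1] choose=0:
    choose[3, 3, 6] @ H1
      branch[0] choose=3:
        choose[2, 5] @ H1
          branch[0] choose=2:
            H0 returns (5, ())
            H1 returns [(5, ())]
          branch[1] choose=5:
            H0 returns (8, ())
            H1 returns [(8, ())]
      branch[1] choose=3:
        choose[2, 5] @ H1
          branch[0] choose=2:
            H0 returns (5, ())
            H1 returns [(5, ())]
          branch[1] choose=5:
            H0 returns (8, ())
            H1 returns [(8, ())]
      branch[2] choose=6:
        choose[2, 5] @ H1
          branch[0] choose=2:
            H0 returns (8, ())
            H1 returns [(8, ())]
          branch[1] choose=5:
            H0 returns (11, ())
            H1 returns [(11, ())]
= [(5, ()), (8, ()), (5, ()), (8, ()), (8, ()), (11, ()), (5, ()), (8, ()), (5, ()), (8, ()), (8, ()), (11, ())]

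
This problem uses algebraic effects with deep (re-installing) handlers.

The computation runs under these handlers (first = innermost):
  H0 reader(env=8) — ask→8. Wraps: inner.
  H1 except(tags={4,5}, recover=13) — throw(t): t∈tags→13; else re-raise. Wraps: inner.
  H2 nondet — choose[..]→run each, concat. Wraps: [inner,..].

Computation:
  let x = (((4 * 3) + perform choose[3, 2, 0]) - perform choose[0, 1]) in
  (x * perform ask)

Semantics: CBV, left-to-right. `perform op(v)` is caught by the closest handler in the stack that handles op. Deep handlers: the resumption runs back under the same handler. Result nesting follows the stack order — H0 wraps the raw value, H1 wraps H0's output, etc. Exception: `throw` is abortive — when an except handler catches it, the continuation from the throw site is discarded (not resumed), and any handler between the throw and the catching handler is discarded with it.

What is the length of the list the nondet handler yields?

Working:
choose[3, 2, 0] @ H2
  branch[0] choose=3:
    choose[0, 1] @ H2
      branch[0] choose=0:
        ask @ H0 ⇒ 8
        H0 returns 120
        H1 returns 120
        H2 returns [120]
      branch[1] choose=1:
        ask @ H0 ⇒ 8
        H0 returns 112
        H1 returns 112
        H2 returns [112]
  branch[1] choose=2:
    choose[0, 1] @ H2
      branch[0] choose=0:
        ask @ H0 ⇒ 8
        H0 returns 112
        H1 returns 112
        H2 returns [112]
      branch[1] choose=1:
        ask @ H0 ⇒ 8
        H0 returns 104
        H1 returns 104
        H2 returns [104]
  branch[2] choose=0:
    choose[0, 1] @ H2
      branch[0] choose=0:
        ask @ H0 ⇒ 8
        H0 returns 96
        H1 returns 96
        H2 returns [96]
      branch[1] choose=1:
        ask @ H0 ⇒ 8
        H0 returns 88
        H1 returns 88
        H2 returns [88]
= [120, 112, 112, 104, 96, 88]

Answer: 6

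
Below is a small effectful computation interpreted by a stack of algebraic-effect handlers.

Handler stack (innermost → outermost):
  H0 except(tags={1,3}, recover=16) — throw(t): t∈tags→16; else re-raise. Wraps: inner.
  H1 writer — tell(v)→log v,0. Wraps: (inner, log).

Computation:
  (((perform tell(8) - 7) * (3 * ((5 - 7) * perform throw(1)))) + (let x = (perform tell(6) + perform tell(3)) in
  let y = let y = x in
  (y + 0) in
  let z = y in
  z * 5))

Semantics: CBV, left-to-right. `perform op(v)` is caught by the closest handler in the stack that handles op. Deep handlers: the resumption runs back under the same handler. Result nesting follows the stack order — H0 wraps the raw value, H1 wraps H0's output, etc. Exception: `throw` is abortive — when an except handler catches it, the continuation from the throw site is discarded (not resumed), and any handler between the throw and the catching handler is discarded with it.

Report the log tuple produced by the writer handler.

Answer: (8)

Working:
tell(8) @ H1 ⇒ log+=8
throw(1) @ H0 caught ⇒ 16
H1 returns (16, (8))
= (16, (8))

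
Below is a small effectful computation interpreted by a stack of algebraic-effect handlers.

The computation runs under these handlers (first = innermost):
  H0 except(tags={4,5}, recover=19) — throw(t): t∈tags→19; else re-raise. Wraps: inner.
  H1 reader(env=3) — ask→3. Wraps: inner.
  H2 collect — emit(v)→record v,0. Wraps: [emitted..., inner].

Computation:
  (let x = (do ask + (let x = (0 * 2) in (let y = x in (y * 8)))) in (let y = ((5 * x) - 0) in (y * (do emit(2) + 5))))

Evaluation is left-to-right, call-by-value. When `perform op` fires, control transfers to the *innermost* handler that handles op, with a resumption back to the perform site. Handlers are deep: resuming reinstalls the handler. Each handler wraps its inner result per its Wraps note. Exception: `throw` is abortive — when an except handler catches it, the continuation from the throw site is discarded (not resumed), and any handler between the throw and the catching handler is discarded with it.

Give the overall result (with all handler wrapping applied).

Answer: [2, 75]

Step-by-step:
ask @ H1 ⇒ 3
emit(2) @ H2 ⇒ out+=2
H0 returns 75
H1 returns 75
H2 returns [2, 75]
= [2, 75]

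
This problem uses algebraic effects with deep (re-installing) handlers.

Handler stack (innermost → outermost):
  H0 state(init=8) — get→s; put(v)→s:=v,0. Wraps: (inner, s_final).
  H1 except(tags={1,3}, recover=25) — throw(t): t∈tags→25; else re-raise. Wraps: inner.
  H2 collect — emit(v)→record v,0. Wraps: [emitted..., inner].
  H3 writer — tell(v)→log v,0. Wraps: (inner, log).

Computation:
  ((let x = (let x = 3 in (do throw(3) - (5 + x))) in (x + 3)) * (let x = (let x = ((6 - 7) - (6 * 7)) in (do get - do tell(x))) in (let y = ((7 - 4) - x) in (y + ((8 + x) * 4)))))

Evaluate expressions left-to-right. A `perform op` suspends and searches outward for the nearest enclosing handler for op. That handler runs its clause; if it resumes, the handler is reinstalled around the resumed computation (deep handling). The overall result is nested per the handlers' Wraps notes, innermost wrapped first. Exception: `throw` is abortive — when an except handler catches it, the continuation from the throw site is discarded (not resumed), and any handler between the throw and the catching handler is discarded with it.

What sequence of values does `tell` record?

Working:
throw(3) @ H1 caught ⇒ 25
H2 returns [25]
H3 returns ([25], ())
= ([25], ())

Answer: ()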